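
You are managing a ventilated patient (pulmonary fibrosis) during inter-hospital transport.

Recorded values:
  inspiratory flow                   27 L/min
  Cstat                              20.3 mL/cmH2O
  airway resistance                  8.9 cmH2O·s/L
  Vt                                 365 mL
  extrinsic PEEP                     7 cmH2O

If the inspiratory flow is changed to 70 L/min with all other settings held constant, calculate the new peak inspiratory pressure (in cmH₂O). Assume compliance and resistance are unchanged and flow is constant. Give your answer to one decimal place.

Flow: 27 L/min ÷ 60 = 0.45 L/s.
New flow: 70 L/min ÷ 60 = 1.1667 L/s.
PIP = Vt/C + R·V̇ + PEEP (constant-flow equation of motion).
Only the resistive term changes: ΔPIP = R × ΔV̇ = 8.9 × (1.1667 − 0.45) = 8.9 × 0.7167 = 6.379 cmH2O.
Original PIP = 365/20.3 + 8.9×0.45 + 7 = 28.985 cmH2O; new PIP = 28.985 + (6.379) = 35.364 cmH2O.

35.4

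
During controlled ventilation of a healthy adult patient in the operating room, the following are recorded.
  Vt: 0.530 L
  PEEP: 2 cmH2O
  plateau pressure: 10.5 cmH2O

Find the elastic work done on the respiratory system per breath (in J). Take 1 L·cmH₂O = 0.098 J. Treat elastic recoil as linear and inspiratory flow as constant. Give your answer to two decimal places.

Elastic work ≈ ½ × (Pplat − PEEP) × Vt = 0.5 × (10.5 − 2) × 0.530 L = 0.5 × 8.5 × 0.530 = 2.253 L·cmH2O.
× 0.098 J/(L·cmH2O) → 0.2208 J.

0.22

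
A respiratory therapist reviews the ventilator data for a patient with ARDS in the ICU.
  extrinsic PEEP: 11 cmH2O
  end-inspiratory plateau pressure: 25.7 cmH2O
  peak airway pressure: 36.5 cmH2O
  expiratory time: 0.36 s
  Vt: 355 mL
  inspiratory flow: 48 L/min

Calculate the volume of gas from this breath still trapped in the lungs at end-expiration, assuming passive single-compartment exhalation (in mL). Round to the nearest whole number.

Flow: 48 L/min ÷ 60 = 0.8 L/s.
R = (PIP − Pplat)/V̇ = (36.5 − 25.7) / 0.8 = 10.8/0.8 = 13.5 cmH2O·s/L.
C = Vt/(Pplat − PEEP) = 355.0 / (25.7 − 11) = 355.0/14.7 = 24.15 mL/cmH2O.
τ = R × C = 13.5 × 0.02415 L/cmH2O = 0.326 s.
Fraction remaining = e^(−Te/τ) = e^(−0.36/0.326) = 0.3314.
Trapped volume = 355.0 × 0.3314 = 117.65 mL.

118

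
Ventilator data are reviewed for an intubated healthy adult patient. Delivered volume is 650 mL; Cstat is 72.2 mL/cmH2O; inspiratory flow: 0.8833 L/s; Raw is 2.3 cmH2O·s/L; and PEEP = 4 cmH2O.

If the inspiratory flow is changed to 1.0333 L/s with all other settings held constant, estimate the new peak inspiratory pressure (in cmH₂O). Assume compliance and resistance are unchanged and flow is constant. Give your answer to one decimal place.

PIP = Vt/C + R·V̇ + PEEP (constant-flow equation of motion).
Only the resistive term changes: ΔPIP = R × ΔV̇ = 2.3 × (1.0333 − 0.8833) = 2.3 × 0.15 = 0.345 cmH2O.
Original PIP = 650/72.2 + 2.3×0.8833 + 4 = 15.034 cmH2O; new PIP = 15.034 + (0.345) = 15.379 cmH2O.

15.4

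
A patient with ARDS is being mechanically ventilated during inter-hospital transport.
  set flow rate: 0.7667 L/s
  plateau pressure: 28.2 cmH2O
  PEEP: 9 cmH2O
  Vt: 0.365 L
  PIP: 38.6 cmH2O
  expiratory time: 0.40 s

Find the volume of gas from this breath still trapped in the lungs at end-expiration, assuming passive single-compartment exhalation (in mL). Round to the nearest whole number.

R = (PIP − Pplat)/V̇ = (38.6 − 28.2) / 0.7667 = 10.4/0.7667 = 13.565 cmH2O·s/L.
C = Vt/(Pplat − PEEP) = 365.0 / (28.2 − 9) = 365.0/19.2 = 19.01 mL/cmH2O.
τ = R × C = 13.565 × 0.01901 L/cmH2O = 0.2579 s.
Fraction remaining = e^(−Te/τ) = e^(−0.40/0.2579) = 0.212.
Trapped volume = 365.0 × 0.212 = 77.38 mL.

77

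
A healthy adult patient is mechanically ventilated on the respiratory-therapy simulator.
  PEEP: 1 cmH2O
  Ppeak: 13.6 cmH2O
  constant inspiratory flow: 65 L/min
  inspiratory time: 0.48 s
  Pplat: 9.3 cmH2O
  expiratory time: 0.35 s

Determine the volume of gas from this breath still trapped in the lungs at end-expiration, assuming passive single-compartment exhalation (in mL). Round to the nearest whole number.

127

Flow: 65 L/min ÷ 60 = 1.0833 L/s.
Vt = flow × Ti = 1.0833 L/s × 0.48 s × 1000 mL/L = 519.98 mL.
R = (PIP − Pplat)/V̇ = (13.6 − 9.3) / 1.0833 = 4.3/1.0833 = 3.969 cmH2O·s/L.
C = Vt/(Pplat − PEEP) = 519.98 / (9.3 − 1) = 519.98/8.3 = 62.648 mL/cmH2O.
τ = R × C = 3.969 × 0.06265 L/cmH2O = 0.2487 s.
Fraction remaining = e^(−Te/τ) = e^(−0.35/0.2487) = 0.2448.
Trapped volume = 519.98 × 0.2448 = 127.29 mL.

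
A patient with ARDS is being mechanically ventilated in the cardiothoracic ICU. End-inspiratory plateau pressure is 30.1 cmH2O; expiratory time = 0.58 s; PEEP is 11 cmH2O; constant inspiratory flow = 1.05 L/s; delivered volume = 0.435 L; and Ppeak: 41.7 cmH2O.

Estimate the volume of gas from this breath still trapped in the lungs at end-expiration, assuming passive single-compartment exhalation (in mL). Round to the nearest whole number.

43

R = (PIP − Pplat)/V̇ = (41.7 − 30.1) / 1.05 = 11.6/1.05 = 11.048 cmH2O·s/L.
C = Vt/(Pplat − PEEP) = 435.0 / (30.1 − 11) = 435.0/19.1 = 22.775 mL/cmH2O.
τ = R × C = 11.048 × 0.02278 L/cmH2O = 0.2517 s.
Fraction remaining = e^(−Te/τ) = e^(−0.58/0.2517) = 0.09983.
Trapped volume = 435.0 × 0.09983 = 43.426 mL.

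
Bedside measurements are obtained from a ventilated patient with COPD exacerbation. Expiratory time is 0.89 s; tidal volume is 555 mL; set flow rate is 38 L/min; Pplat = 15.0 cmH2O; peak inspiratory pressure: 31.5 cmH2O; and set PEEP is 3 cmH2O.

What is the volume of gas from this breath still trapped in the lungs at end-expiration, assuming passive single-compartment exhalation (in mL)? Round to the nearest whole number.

265

Flow: 38 L/min ÷ 60 = 0.6333 L/s.
R = (PIP − Pplat)/V̇ = (31.5 − 15.0) / 0.6333 = 16.5/0.6333 = 26.054 cmH2O·s/L.
C = Vt/(Pplat − PEEP) = 555.0 / (15.0 − 3) = 555.0/12.0 = 46.25 mL/cmH2O.
τ = R × C = 26.054 × 0.04625 L/cmH2O = 1.205 s.
Fraction remaining = e^(−Te/τ) = e^(−0.89/1.205) = 0.4778.
Trapped volume = 555.0 × 0.4778 = 265.18 mL.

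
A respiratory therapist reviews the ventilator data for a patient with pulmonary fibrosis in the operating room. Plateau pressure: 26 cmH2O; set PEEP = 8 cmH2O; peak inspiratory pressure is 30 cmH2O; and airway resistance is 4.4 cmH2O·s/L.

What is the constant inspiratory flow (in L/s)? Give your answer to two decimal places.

flow = (PIP − Pplat) / Raw = 4.0 / 4.4 = 0.9091 L/s.

0.91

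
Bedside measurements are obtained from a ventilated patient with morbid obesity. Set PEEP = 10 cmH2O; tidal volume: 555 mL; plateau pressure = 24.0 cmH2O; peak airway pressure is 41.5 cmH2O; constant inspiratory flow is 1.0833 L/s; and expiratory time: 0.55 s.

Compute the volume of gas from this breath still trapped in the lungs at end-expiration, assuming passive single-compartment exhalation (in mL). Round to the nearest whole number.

R = (PIP − Pplat)/V̇ = (41.5 − 24.0) / 1.0833 = 17.5/1.0833 = 16.154 cmH2O·s/L.
C = Vt/(Pplat − PEEP) = 555.0 / (24.0 − 10) = 555.0/14.0 = 39.643 mL/cmH2O.
τ = R × C = 16.154 × 0.03964 L/cmH2O = 0.6403 s.
Fraction remaining = e^(−Te/τ) = e^(−0.55/0.6403) = 0.4236.
Trapped volume = 555.0 × 0.4236 = 235.1 mL.

235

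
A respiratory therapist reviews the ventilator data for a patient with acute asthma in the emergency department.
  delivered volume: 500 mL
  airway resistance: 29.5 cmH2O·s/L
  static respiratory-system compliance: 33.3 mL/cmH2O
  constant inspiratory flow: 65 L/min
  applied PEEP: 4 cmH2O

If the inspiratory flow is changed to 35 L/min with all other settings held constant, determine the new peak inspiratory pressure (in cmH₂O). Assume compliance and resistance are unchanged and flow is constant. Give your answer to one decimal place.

36.2

Flow: 65 L/min ÷ 60 = 1.0833 L/s.
New flow: 35 L/min ÷ 60 = 0.5833 L/s.
PIP = Vt/C + R·V̇ + PEEP (constant-flow equation of motion).
Only the resistive term changes: ΔPIP = R × ΔV̇ = 29.5 × (0.5833 − 1.0833) = 29.5 × -0.5 = -14.75 cmH2O.
Original PIP = 500/33.3 + 29.5×1.0833 + 4 = 50.972 cmH2O; new PIP = 50.972 + (-14.75) = 36.222 cmH2O.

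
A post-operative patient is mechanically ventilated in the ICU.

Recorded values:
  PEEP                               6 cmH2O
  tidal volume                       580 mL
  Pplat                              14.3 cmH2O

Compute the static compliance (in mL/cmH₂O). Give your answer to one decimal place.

69.9

Cstat = Vt / (Pplat − PEEP) = 580 / (14.3 − 6) = 580 / 8.3 = 69.88 mL/cmH2O.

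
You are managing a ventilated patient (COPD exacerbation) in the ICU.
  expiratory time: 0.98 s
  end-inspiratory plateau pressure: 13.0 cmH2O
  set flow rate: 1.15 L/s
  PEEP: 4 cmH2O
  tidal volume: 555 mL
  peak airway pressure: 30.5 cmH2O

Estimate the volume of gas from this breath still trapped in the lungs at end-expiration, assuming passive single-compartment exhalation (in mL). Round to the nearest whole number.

R = (PIP − Pplat)/V̇ = (30.5 − 13.0) / 1.15 = 17.5/1.15 = 15.217 cmH2O·s/L.
C = Vt/(Pplat − PEEP) = 555.0 / (13.0 − 4) = 555.0/9.0 = 61.667 mL/cmH2O.
τ = R × C = 15.217 × 0.06167 L/cmH2O = 0.9384 s.
Fraction remaining = e^(−Te/τ) = e^(−0.98/0.9384) = 0.3519.
Trapped volume = 555.0 × 0.3519 = 195.3 mL.

195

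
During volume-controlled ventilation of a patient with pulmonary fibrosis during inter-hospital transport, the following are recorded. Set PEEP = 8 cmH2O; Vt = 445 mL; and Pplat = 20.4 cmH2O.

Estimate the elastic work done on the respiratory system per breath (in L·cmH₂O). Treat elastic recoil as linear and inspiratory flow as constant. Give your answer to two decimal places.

2.76

Elastic work ≈ ½ × (Pplat − PEEP) × Vt = 0.5 × (20.4 − 8) × 0.445 L = 0.5 × 12.4 × 0.445 = 2.759 L·cmH2O.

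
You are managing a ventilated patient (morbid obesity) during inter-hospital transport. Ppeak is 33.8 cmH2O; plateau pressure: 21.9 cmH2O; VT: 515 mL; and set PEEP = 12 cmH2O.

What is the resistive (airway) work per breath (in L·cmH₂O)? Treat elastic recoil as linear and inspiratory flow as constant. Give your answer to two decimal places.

6.13

With constant inspiratory flow the resistive pressure is constant at PIP − Pplat = 33.8 − 21.9 = 11.9 cmH2O, so resistive work = 11.9 × 0.515 = 6.129 L·cmH2O.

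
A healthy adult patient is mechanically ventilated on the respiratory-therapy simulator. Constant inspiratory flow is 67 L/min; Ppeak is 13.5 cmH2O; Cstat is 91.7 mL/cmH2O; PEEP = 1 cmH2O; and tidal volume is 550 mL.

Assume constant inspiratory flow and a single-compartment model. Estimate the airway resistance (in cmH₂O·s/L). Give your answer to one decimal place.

5.8

Flow: 67 L/min ÷ 60 = 1.1167 L/s.
Equation of motion (constant flow): PIP = Vt/C + R·V̇ + PEEP.
R·V̇ = PIP − Vt/C − PEEP = 13.5 − 550/91.7 − 1 = 13.5 − 5.998 − 1 = 6.502 cmH2O.
R = 6.502 / 1.1167 = 5.823 cmH2O·s/L.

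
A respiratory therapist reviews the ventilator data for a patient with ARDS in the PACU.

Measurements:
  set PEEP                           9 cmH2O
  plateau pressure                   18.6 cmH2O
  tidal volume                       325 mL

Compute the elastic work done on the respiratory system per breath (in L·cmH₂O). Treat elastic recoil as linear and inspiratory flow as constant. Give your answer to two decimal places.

1.56

Elastic work ≈ ½ × (Pplat − PEEP) × Vt = 0.5 × (18.6 − 9) × 0.325 L = 0.5 × 9.6 × 0.325 = 1.56 L·cmH2O.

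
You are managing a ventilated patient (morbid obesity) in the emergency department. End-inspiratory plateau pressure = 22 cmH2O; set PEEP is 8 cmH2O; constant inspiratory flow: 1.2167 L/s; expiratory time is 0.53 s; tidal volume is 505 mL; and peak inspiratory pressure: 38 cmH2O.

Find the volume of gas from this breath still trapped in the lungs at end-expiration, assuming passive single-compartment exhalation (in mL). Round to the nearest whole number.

R = (PIP − Pplat)/V̇ = (38 − 22) / 1.2167 = 16.0/1.2167 = 13.15 cmH2O·s/L.
C = Vt/(Pplat − PEEP) = 505.0 / (22 − 8) = 505.0/14.0 = 36.071 mL/cmH2O.
τ = R × C = 13.15 × 0.03607 L/cmH2O = 0.4743 s.
Fraction remaining = e^(−Te/τ) = e^(−0.53/0.4743) = 0.3271.
Trapped volume = 505.0 × 0.3271 = 165.19 mL.

165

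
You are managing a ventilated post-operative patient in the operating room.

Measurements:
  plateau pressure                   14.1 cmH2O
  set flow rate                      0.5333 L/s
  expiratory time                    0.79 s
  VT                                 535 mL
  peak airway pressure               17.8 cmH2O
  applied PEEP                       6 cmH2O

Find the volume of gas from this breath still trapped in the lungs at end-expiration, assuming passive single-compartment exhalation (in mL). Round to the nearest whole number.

95

R = (PIP − Pplat)/V̇ = (17.8 − 14.1) / 0.5333 = 3.7/0.5333 = 6.938 cmH2O·s/L.
C = Vt/(Pplat − PEEP) = 535.0 / (14.1 − 6) = 535.0/8.1 = 66.049 mL/cmH2O.
τ = R × C = 6.938 × 0.06605 L/cmH2O = 0.4583 s.
Fraction remaining = e^(−Te/τ) = e^(−0.79/0.4583) = 0.1784.
Trapped volume = 535.0 × 0.1784 = 95.444 mL.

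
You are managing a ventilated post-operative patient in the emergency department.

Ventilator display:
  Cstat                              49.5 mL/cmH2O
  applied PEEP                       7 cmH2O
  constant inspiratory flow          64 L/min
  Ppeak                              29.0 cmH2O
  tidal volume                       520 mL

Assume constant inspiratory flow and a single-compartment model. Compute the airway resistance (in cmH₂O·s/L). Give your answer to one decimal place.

Flow: 64 L/min ÷ 60 = 1.0667 L/s.
Equation of motion (constant flow): PIP = Vt/C + R·V̇ + PEEP.
R·V̇ = PIP − Vt/C − PEEP = 29.0 − 520/49.5 − 7 = 29.0 − 10.505 − 7 = 11.495 cmH2O.
R = 11.495 / 1.0667 = 10.776 cmH2O·s/L.

10.8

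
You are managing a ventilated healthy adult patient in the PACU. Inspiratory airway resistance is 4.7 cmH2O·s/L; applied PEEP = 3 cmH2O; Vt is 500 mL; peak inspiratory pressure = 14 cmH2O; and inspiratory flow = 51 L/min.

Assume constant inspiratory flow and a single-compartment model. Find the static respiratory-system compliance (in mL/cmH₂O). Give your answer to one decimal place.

71.4

Flow: 51 L/min ÷ 60 = 0.85 L/s.
Equation of motion (constant flow): PIP = Vt/C + R·V̇ + PEEP.
Vt/C = PIP − R·V̇ − PEEP = 14 − 4.7×0.85 − 3 = 14 − 3.995 − 3 = 7.005 cmH2O.
C = Vt / 7.005 = 500 / 7.005 = 71.378 mL/cmH2O.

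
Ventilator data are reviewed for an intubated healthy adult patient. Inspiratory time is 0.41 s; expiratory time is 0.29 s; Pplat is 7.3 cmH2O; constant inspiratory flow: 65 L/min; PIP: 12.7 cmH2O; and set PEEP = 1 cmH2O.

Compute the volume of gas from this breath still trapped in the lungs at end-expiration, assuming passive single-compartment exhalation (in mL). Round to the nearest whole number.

195

Flow: 65 L/min ÷ 60 = 1.0833 L/s.
Vt = flow × Ti = 1.0833 L/s × 0.41 s × 1000 mL/L = 444.15 mL.
R = (PIP − Pplat)/V̇ = (12.7 − 7.3) / 1.0833 = 5.4/1.0833 = 4.985 cmH2O·s/L.
C = Vt/(Pplat − PEEP) = 444.15 / (7.3 − 1) = 444.15/6.3 = 70.5 mL/cmH2O.
τ = R × C = 4.985 × 0.0705 L/cmH2O = 0.3514 s.
Fraction remaining = e^(−Te/τ) = e^(−0.29/0.3514) = 0.4381.
Trapped volume = 444.15 × 0.4381 = 194.58 mL.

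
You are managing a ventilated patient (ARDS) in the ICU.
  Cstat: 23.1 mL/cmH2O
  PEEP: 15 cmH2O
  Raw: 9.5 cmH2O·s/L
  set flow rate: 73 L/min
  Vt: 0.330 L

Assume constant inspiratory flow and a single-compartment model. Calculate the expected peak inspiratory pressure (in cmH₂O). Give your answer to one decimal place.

40.8

Flow: 73 L/min ÷ 60 = 1.2167 L/s.
Equation of motion (constant flow): PIP = Vt/C + R·V̇ + PEEP.
PIP = 330/23.1 + 9.5×1.2167 + 15 = 14.286 + 11.559 + 15 = 40.845 cmH2O.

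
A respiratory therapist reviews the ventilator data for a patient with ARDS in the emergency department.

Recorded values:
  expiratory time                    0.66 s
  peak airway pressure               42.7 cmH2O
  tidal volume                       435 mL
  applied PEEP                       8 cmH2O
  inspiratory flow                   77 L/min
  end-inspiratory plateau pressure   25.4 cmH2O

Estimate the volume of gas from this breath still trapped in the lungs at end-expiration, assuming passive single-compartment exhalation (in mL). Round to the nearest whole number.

61

Flow: 77 L/min ÷ 60 = 1.2833 L/s.
R = (PIP − Pplat)/V̇ = (42.7 − 25.4) / 1.2833 = 17.3/1.2833 = 13.481 cmH2O·s/L.
C = Vt/(Pplat − PEEP) = 435.0 / (25.4 − 8) = 435.0/17.4 = 25.0 mL/cmH2O.
τ = R × C = 13.481 × 0.025 L/cmH2O = 0.337 s.
Fraction remaining = e^(−Te/τ) = e^(−0.66/0.337) = 0.1411.
Trapped volume = 435.0 × 0.1411 = 61.379 mL.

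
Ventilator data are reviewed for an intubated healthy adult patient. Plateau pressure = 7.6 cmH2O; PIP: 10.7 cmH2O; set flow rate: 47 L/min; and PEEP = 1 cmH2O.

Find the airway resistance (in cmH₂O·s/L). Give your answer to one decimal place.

4.0

Flow: 47 L/min ÷ 60 = 0.7833 L/s.
Raw = (PIP − Pplat) / flow = (10.7 − 7.6) / 0.7833 = 3.1 / 0.7833 = 3.958 cmH2O·s/L.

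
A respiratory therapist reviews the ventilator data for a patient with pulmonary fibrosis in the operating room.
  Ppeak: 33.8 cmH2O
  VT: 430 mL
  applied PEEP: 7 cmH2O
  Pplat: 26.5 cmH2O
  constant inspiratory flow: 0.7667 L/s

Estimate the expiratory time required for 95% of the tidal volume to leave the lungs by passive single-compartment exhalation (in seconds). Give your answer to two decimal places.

0.63

R = (PIP − Pplat)/V̇ = (33.8 − 26.5) / 0.7667 = 7.3/0.7667 = 9.521 cmH2O·s/L.
C = Vt/(Pplat − PEEP) = 430.0 / (26.5 − 7) = 430.0/19.5 = 22.051 mL/cmH2O.
τ = R × C = 9.521 × 0.02205 L/cmH2O = 0.2099 s.
t = −τ·ln(1 − 0.95) = −0.2099·ln(0.05) = 0.6288 s.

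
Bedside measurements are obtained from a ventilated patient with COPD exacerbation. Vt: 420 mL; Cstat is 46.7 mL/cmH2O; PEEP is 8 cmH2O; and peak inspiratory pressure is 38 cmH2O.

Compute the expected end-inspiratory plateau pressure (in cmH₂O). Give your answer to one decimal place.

Pplat = PEEP + Vt / Cstat = 8 + 420 / 46.7 = 8 + 8.994 = 16.994 cmH2O.

17.0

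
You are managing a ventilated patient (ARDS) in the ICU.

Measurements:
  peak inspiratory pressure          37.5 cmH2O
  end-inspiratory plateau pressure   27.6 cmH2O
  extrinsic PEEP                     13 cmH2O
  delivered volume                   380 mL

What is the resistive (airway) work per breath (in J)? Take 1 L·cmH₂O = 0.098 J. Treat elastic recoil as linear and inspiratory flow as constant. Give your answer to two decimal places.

0.37

With constant inspiratory flow the resistive pressure is constant at PIP − Pplat = 37.5 − 27.6 = 9.9 cmH2O, so resistive work = 9.9 × 0.380 = 3.762 L·cmH2O.
× 0.098 J/(L·cmH2O) → 0.3687 J.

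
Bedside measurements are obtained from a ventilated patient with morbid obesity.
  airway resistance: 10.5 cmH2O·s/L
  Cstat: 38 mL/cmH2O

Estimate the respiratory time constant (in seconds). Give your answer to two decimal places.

0.40

τ = R × C = 10.5 × 38 mL/cmH2O = 10.5 × 0.038 L/cmH2O = 0.399 s.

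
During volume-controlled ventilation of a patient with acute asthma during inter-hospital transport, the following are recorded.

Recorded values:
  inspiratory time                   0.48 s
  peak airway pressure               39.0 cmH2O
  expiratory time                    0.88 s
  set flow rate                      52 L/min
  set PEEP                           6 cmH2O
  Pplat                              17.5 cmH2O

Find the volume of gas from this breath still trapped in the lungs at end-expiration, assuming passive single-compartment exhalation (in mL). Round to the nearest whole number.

156

Flow: 52 L/min ÷ 60 = 0.8667 L/s.
Vt = flow × Ti = 0.8667 L/s × 0.48 s × 1000 mL/L = 416.02 mL.
R = (PIP − Pplat)/V̇ = (39.0 − 17.5) / 0.8667 = 21.5/0.8667 = 24.807 cmH2O·s/L.
C = Vt/(Pplat − PEEP) = 416.02 / (17.5 − 6) = 416.02/11.5 = 36.176 mL/cmH2O.
τ = R × C = 24.807 × 0.03618 L/cmH2O = 0.8975 s.
Fraction remaining = e^(−Te/τ) = e^(−0.88/0.8975) = 0.3751.
Trapped volume = 416.02 × 0.3751 = 156.05 mL.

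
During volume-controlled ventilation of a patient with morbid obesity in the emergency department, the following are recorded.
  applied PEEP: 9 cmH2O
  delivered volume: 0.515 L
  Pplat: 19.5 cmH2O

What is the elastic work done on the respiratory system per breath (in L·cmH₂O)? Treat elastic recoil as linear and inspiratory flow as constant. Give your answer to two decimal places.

2.70

Elastic work ≈ ½ × (Pplat − PEEP) × Vt = 0.5 × (19.5 − 9) × 0.515 L = 0.5 × 10.5 × 0.515 = 2.704 L·cmH2O.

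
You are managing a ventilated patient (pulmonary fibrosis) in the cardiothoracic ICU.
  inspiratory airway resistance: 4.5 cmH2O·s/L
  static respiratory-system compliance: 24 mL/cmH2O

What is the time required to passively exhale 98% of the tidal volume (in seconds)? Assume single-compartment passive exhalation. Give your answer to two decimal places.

τ = R × C = 4.5 × 24 mL/cmH2O = 4.5 × 0.024 L/cmH2O = 0.108 s.
Exhaled fraction f = 1 − e^(−t/τ) → t = −τ·ln(1 − f) = −0.108·ln(0.02) = 0.4225 s.

0.42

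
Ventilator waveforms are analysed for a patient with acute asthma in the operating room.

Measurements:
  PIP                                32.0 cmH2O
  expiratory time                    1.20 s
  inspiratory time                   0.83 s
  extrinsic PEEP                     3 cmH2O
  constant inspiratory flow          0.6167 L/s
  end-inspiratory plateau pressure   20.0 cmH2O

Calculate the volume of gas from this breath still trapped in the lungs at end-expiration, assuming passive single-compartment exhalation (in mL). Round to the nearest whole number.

66

Vt = flow × Ti = 0.6167 L/s × 0.83 s × 1000 mL/L = 511.86 mL.
R = (PIP − Pplat)/V̇ = (32.0 − 20.0) / 0.6167 = 12.0/0.6167 = 19.458 cmH2O·s/L.
C = Vt/(Pplat − PEEP) = 511.86 / (20.0 − 3) = 511.86/17.0 = 30.109 mL/cmH2O.
τ = R × C = 19.458 × 0.03011 L/cmH2O = 0.5859 s.
Fraction remaining = e^(−Te/τ) = e^(−1.20/0.5859) = 0.129.
Trapped volume = 511.86 × 0.129 = 66.03 mL.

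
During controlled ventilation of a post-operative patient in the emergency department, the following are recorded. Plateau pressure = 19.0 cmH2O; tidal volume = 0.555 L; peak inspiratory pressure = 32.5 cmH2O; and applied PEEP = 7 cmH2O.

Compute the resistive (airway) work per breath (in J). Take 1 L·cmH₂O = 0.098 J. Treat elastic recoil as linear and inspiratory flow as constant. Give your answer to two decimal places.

With constant inspiratory flow the resistive pressure is constant at PIP − Pplat = 32.5 − 19.0 = 13.5 cmH2O, so resistive work = 13.5 × 0.555 = 7.493 L·cmH2O.
× 0.098 J/(L·cmH2O) → 0.7343 J.

0.73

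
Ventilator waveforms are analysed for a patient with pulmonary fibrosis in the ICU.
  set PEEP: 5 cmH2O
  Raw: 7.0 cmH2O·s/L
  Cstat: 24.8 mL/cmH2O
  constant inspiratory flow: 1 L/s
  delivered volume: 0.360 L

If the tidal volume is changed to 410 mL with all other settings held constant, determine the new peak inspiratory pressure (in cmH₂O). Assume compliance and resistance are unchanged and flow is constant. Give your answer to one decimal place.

PIP = Vt/C + R·V̇ + PEEP (constant-flow equation of motion).
Only the elastic term changes: ΔPIP = ΔVt / C = (410 − 360) / 24.8 = 2.016 cmH2O.
Original PIP = 360/24.8 + 7.0×1 + 5 = 26.516 cmH2O; new PIP = 26.516 + (2.016) = 28.532 cmH2O.

28.5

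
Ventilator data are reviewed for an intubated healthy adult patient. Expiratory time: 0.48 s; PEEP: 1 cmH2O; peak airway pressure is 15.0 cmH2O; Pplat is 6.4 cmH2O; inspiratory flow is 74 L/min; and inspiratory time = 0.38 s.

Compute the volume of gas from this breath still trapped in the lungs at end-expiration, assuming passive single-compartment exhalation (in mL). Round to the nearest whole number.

212

Flow: 74 L/min ÷ 60 = 1.2333 L/s.
Vt = flow × Ti = 1.2333 L/s × 0.38 s × 1000 mL/L = 468.65 mL.
R = (PIP − Pplat)/V̇ = (15.0 − 6.4) / 1.2333 = 8.6/1.2333 = 6.973 cmH2O·s/L.
C = Vt/(Pplat − PEEP) = 468.65 / (6.4 − 1) = 468.65/5.4 = 86.787 mL/cmH2O.
τ = R × C = 6.973 × 0.08679 L/cmH2O = 0.6052 s.
Fraction remaining = e^(−Te/τ) = e^(−0.48/0.6052) = 0.4524.
Trapped volume = 468.65 × 0.4524 = 212.02 mL.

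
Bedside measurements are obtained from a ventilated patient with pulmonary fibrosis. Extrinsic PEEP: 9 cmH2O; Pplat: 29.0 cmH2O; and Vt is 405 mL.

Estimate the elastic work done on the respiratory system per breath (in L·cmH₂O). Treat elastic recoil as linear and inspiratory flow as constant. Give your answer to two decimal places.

4.05

Elastic work ≈ ½ × (Pplat − PEEP) × Vt = 0.5 × (29.0 − 9) × 0.405 L = 0.5 × 20.0 × 0.405 = 4.05 L·cmH2O.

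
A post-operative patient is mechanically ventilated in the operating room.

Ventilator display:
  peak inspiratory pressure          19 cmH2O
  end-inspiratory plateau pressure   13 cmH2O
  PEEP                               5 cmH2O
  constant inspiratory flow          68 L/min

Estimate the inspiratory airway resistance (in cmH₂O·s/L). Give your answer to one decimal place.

5.3

Flow: 68 L/min ÷ 60 = 1.1333 L/s.
Raw = (PIP − Pplat) / flow = (19 − 13) / 1.1333 = 6.0 / 1.1333 = 5.294 cmH2O·s/L.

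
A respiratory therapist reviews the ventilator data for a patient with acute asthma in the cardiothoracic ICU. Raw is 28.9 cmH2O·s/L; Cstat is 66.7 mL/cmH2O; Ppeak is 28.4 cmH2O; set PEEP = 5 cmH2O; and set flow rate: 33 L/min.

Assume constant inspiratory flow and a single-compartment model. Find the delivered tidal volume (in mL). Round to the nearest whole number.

501

Flow: 33 L/min ÷ 60 = 0.55 L/s.
Equation of motion (constant flow): PIP = Vt/C + R·V̇ + PEEP.
Vt/C = PIP − R·V̇ − PEEP = 28.4 − 15.895 − 5 = 7.505 cmH2O.
Vt = C × 7.505 = 66.7 × 7.505 = 500.58 mL.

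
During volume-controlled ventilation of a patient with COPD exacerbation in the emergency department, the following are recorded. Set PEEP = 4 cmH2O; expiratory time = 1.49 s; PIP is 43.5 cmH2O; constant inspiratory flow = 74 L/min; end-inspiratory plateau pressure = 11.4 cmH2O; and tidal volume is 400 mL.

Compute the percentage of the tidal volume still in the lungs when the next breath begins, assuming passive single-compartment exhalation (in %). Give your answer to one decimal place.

34.7

Flow: 74 L/min ÷ 60 = 1.2333 L/s.
R = (PIP − Pplat)/V̇ = (43.5 − 11.4) / 1.2333 = 32.1/1.2333 = 26.028 cmH2O·s/L.
C = Vt/(Pplat − PEEP) = 400.0 / (11.4 − 4) = 400.0/7.4 = 54.054 mL/cmH2O.
τ = R × C = 26.028 × 0.05405 L/cmH2O = 1.407 s.
Fraction remaining at end-expiration = e^(−Te/τ) = e^(−1.49/1.407) = 0.3468 → 34.68%.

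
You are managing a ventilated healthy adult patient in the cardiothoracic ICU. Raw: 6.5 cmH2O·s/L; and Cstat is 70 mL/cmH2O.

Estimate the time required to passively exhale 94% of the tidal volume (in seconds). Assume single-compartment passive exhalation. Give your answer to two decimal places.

τ = R × C = 6.5 × 70 mL/cmH2O = 6.5 × 0.070 L/cmH2O = 0.455 s.
Exhaled fraction f = 1 − e^(−t/τ) → t = −τ·ln(1 − f) = −0.455·ln(0.06) = 1.28 s.

1.28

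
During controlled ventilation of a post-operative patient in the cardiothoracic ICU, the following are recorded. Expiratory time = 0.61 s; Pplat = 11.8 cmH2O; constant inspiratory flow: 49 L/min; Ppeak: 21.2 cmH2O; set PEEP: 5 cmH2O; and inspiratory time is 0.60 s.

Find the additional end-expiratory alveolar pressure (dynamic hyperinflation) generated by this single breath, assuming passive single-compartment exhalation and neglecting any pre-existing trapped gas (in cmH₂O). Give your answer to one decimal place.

Flow: 49 L/min ÷ 60 = 0.8167 L/s.
Vt = flow × Ti = 0.8167 L/s × 0.60 s × 1000 mL/L = 490.02 mL.
R = (PIP − Pplat)/V̇ = (21.2 − 11.8) / 0.8167 = 9.4/0.8167 = 11.51 cmH2O·s/L.
C = Vt/(Pplat − PEEP) = 490.02 / (11.8 − 5) = 490.02/6.8 = 72.062 mL/cmH2O.
τ = R × C = 11.51 × 0.07206 L/cmH2O = 0.8294 s.
Fraction remaining = e^(−Te/τ) = e^(−0.61/0.8294) = 0.4793; trapped volume = 490.02 × 0.4793 = 234.87 mL.
Additional alveolar pressure from trapping ≈ V_trapped / C = 234.87 / 72.062 = 3.259 cmH2O.

3.3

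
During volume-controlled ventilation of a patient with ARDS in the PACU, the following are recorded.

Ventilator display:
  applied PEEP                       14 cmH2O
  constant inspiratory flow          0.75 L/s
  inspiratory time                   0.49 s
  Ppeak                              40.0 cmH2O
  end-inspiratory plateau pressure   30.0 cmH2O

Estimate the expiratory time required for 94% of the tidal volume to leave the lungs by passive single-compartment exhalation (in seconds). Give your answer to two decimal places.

0.86

Vt = flow × Ti = 0.75 L/s × 0.49 s × 1000 mL/L = 367.5 mL.
R = (PIP − Pplat)/V̇ = (40.0 − 30.0) / 0.75 = 10.0/0.75 = 13.333 cmH2O·s/L.
C = Vt/(Pplat − PEEP) = 367.5 / (30.0 − 14) = 367.5/16.0 = 22.969 mL/cmH2O.
τ = R × C = 13.333 × 0.02297 L/cmH2O = 0.3063 s.
t = −τ·ln(1 − 0.94) = −0.3063·ln(0.06) = 0.8617 s.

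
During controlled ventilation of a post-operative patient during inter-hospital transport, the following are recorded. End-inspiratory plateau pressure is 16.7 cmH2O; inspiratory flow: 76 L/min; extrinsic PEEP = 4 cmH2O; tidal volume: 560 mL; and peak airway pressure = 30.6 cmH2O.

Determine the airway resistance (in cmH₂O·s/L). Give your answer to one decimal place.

11.0

Flow: 76 L/min ÷ 60 = 1.2667 L/s.
Raw = (PIP − Pplat) / flow = (30.6 − 16.7) / 1.2667 = 13.9 / 1.2667 = 10.973 cmH2O·s/L.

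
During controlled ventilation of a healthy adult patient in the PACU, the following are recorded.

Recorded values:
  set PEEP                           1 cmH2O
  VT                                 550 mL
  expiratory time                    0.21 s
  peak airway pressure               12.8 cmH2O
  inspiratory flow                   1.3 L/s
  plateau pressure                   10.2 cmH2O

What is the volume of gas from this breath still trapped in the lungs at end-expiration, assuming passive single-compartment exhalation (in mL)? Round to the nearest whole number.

R = (PIP − Pplat)/V̇ = (12.8 − 10.2) / 1.3 = 2.6/1.3 = 2.0 cmH2O·s/L.
C = Vt/(Pplat − PEEP) = 550.0 / (10.2 − 1) = 550.0/9.2 = 59.783 mL/cmH2O.
τ = R × C = 2.0 × 0.05978 L/cmH2O = 0.1196 s.
Fraction remaining = e^(−Te/τ) = e^(−0.21/0.1196) = 0.1728.
Trapped volume = 550.0 × 0.1728 = 95.04 mL.

95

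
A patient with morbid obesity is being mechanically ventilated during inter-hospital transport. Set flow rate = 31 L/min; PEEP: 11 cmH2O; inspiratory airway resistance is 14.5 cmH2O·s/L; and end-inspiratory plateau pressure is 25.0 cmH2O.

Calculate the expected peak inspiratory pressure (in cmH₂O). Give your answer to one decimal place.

Flow: 31 L/min ÷ 60 = 0.5167 L/s.
PIP = Pplat + Raw × flow = 25.0 + 14.5 × 0.5167 = 25.0 + 7.492 = 32.492 cmH2O.

32.5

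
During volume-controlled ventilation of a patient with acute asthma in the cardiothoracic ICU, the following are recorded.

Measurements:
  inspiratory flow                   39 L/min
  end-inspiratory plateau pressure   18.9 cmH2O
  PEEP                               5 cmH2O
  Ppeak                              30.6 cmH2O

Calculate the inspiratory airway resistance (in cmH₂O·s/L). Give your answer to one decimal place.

18.0

Flow: 39 L/min ÷ 60 = 0.65 L/s.
Raw = (PIP − Pplat) / flow = (30.6 − 18.9) / 0.65 = 11.7 / 0.65 = 18.0 cmH2O·s/L.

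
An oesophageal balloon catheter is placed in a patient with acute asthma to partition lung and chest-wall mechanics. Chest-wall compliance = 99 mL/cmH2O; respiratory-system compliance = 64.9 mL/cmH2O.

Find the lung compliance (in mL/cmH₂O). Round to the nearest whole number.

188

1/CL = 1/Crs − 1/Ccw.
1/CL = 1/64.9 − 1/99 = 0.005307.
CL = 188.43 mL/cmH2O.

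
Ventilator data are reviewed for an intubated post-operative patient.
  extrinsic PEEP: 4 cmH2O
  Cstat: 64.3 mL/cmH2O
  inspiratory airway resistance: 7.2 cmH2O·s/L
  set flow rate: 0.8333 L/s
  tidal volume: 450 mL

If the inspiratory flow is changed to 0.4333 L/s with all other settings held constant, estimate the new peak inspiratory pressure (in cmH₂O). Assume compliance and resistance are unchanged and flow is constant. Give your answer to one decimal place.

PIP = Vt/C + R·V̇ + PEEP (constant-flow equation of motion).
Only the resistive term changes: ΔPIP = R × ΔV̇ = 7.2 × (0.4333 − 0.8333) = 7.2 × -0.4 = -2.88 cmH2O.
Original PIP = 450/64.3 + 7.2×0.8333 + 4 = 16.998 cmH2O; new PIP = 16.998 + (-2.88) = 14.118 cmH2O.

14.1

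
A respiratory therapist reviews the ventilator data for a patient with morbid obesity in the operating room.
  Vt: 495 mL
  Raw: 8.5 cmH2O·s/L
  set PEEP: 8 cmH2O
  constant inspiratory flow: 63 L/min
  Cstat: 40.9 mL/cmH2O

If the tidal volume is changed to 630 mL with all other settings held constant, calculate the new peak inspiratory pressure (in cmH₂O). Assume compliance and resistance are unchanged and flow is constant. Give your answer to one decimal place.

32.3

Flow: 63 L/min ÷ 60 = 1.05 L/s.
PIP = Vt/C + R·V̇ + PEEP (constant-flow equation of motion).
Only the elastic term changes: ΔPIP = ΔVt / C = (630 − 495) / 40.9 = 3.301 cmH2O.
Original PIP = 495/40.9 + 8.5×1.05 + 8 = 29.028 cmH2O; new PIP = 29.028 + (3.301) = 32.329 cmH2O.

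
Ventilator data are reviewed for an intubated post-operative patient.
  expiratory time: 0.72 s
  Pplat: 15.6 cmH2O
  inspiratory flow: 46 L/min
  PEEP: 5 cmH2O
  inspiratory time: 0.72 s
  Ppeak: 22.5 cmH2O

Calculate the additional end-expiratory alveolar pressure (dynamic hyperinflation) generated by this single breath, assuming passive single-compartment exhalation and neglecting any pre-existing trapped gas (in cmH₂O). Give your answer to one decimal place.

2.3

Flow: 46 L/min ÷ 60 = 0.7667 L/s.
Vt = flow × Ti = 0.7667 L/s × 0.72 s × 1000 mL/L = 552.02 mL.
R = (PIP − Pplat)/V̇ = (22.5 − 15.6) / 0.7667 = 6.9/0.7667 = 9.0 cmH2O·s/L.
C = Vt/(Pplat − PEEP) = 552.02 / (15.6 − 5) = 552.02/10.6 = 52.077 mL/cmH2O.
τ = R × C = 9.0 × 0.05208 L/cmH2O = 0.4687 s.
Fraction remaining = e^(−Te/τ) = e^(−0.72/0.4687) = 0.2152; trapped volume = 552.02 × 0.2152 = 118.79 mL.
Additional alveolar pressure from trapping ≈ V_trapped / C = 118.79 / 52.077 = 2.281 cmH2O.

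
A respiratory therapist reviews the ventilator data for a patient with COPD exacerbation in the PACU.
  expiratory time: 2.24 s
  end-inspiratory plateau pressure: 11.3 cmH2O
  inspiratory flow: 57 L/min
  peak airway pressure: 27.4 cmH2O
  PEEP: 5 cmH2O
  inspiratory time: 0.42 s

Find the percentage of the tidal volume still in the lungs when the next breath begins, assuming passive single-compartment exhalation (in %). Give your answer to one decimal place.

Flow: 57 L/min ÷ 60 = 0.95 L/s.
Vt = flow × Ti = 0.95 L/s × 0.42 s × 1000 mL/L = 399.0 mL.
R = (PIP − Pplat)/V̇ = (27.4 − 11.3) / 0.95 = 16.1/0.95 = 16.947 cmH2O·s/L.
C = Vt/(Pplat − PEEP) = 399.0 / (11.3 − 5) = 399.0/6.3 = 63.333 mL/cmH2O.
τ = R × C = 16.947 × 0.06333 L/cmH2O = 1.073 s.
Fraction remaining at end-expiration = e^(−Te/τ) = e^(−2.24/1.073) = 0.124 → 12.4%.

12.4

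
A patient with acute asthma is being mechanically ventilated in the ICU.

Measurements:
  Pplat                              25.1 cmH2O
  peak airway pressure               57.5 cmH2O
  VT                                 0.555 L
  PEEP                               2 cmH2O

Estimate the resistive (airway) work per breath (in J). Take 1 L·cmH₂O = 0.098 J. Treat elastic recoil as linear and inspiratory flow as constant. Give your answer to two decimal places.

1.76

With constant inspiratory flow the resistive pressure is constant at PIP − Pplat = 57.5 − 25.1 = 32.4 cmH2O, so resistive work = 32.4 × 0.555 = 17.982 L·cmH2O.
× 0.098 J/(L·cmH2O) → 1.762 J.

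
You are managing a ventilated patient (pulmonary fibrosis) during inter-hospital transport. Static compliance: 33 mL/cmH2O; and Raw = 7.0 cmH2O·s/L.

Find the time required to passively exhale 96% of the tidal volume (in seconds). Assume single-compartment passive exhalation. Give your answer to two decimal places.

0.74

τ = R × C = 7.0 × 33 mL/cmH2O = 7.0 × 0.033 L/cmH2O = 0.231 s.
Exhaled fraction f = 1 − e^(−t/τ) → t = −τ·ln(1 − f) = −0.231·ln(0.04) = 0.7436 s.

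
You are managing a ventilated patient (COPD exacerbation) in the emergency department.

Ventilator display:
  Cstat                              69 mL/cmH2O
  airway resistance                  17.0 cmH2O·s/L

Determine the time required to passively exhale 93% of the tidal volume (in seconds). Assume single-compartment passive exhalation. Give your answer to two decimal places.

τ = R × C = 17.0 × 69 mL/cmH2O = 17.0 × 0.069 L/cmH2O = 1.173 s.
Exhaled fraction f = 1 − e^(−t/τ) → t = −τ·ln(1 − f) = −1.173·ln(0.07) = 3.119 s.

3.12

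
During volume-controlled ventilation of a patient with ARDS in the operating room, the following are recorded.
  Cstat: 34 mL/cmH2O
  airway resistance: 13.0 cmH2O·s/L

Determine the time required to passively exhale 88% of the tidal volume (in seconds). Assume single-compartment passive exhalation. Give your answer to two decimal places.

τ = R × C = 13.0 × 34 mL/cmH2O = 13.0 × 0.034 L/cmH2O = 0.442 s.
Exhaled fraction f = 1 − e^(−t/τ) → t = −τ·ln(1 − f) = −0.442·ln(0.12) = 0.9372 s.

0.94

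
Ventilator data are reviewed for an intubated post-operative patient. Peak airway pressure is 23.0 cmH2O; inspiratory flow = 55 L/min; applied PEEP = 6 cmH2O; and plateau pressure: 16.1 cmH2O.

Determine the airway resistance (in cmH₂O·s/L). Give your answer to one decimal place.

7.5

Flow: 55 L/min ÷ 60 = 0.9167 L/s.
Raw = (PIP − Pplat) / flow = (23.0 − 16.1) / 0.9167 = 6.9 / 0.9167 = 7.527 cmH2O·s/L.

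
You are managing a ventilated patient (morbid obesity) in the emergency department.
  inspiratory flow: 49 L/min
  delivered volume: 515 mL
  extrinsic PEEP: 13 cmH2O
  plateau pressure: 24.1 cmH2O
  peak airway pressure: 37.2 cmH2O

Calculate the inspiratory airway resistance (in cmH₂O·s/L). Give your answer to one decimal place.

Flow: 49 L/min ÷ 60 = 0.8167 L/s.
Raw = (PIP − Pplat) / flow = (37.2 − 24.1) / 0.8167 = 13.1 / 0.8167 = 16.04 cmH2O·s/L.

16.0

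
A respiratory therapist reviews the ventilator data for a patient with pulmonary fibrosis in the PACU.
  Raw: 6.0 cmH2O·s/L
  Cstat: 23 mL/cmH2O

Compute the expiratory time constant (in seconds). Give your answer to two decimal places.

τ = R × C = 6.0 × 23 mL/cmH2O = 6.0 × 0.023 L/cmH2O = 0.138 s.

0.14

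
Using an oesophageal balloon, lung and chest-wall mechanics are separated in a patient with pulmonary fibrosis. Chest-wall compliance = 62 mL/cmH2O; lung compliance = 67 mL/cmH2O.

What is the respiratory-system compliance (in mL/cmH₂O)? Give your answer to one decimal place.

Lung and chest wall are elastances in series: 1/Crs = 1/CL + 1/Ccw.
1/Crs = 1/67 + 1/62 = 0.03105.
Crs = 32.206 mL/cmH2O.

32.2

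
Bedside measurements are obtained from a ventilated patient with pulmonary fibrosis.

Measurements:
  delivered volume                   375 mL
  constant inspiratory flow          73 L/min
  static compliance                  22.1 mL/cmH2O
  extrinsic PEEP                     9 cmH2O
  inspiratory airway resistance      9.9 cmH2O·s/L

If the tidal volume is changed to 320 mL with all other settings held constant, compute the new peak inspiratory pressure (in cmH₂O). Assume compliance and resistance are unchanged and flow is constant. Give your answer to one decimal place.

Flow: 73 L/min ÷ 60 = 1.2167 L/s.
PIP = Vt/C + R·V̇ + PEEP (constant-flow equation of motion).
Only the elastic term changes: ΔPIP = ΔVt / C = (320 − 375) / 22.1 = -2.489 cmH2O.
Original PIP = 375/22.1 + 9.9×1.2167 + 9 = 38.014 cmH2O; new PIP = 38.014 + (-2.489) = 35.525 cmH2O.

35.5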